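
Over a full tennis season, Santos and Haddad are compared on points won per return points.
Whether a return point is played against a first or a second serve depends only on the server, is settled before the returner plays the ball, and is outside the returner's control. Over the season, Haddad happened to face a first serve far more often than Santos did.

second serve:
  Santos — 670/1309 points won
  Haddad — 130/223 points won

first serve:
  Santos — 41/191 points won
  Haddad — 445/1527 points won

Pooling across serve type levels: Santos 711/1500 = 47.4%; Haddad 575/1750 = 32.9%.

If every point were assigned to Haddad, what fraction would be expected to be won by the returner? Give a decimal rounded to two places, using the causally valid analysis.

Nothing the player does changes serve type; the imbalance is an allocation artefact. With serve type also predicting the outcome, the pooled figure is confounded, and the within-stratum comparison is the causal one.
Standardising Haddad to the population serve type mix: 0.471·130/223 + 0.529·445/1527 = 0.429.

0.43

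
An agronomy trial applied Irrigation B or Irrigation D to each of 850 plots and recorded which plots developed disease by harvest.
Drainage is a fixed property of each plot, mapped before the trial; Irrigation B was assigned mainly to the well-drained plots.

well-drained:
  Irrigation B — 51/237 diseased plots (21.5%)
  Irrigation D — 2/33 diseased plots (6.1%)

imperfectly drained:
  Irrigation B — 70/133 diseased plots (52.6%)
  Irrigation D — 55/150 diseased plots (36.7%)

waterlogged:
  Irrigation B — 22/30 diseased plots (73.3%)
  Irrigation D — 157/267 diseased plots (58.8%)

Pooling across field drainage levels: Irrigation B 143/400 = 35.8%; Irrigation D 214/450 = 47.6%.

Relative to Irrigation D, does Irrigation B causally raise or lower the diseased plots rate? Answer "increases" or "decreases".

increases

Field drainage is set before the irrigation has any effect — it is not caused by the irrigation — and it independently drives the outcome. That makes it a confounder, so the causal comparison is within field drainage levels.
Within each level — well-drained: 21.5% vs 6.1%; imperfectly drained: 52.6% vs 36.7%; waterlogged: 73.3% vs 58.8% — Irrigation D is lower every time.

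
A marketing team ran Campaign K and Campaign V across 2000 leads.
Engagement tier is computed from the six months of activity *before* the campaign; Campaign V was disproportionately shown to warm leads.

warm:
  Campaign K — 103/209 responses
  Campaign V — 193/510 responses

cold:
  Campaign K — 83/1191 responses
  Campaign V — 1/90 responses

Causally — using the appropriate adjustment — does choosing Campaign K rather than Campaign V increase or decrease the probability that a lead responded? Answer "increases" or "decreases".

increases

Within every engagement tier level Campaign K has the higher rate, yet pooled Campaign V does — Simpson's reversal.
Engagement tier satisfies the back-door criterion: it is not a descendant of the campaign, and it blocks the spurious path from campaign to outcome. Adjusting for it (i.e., using the within-engagement tier rates) gives the causal effect.
Within each level — warm: 49.3% vs 37.8%; cold: 7.0% vs 1.1% — Campaign K is higher every time.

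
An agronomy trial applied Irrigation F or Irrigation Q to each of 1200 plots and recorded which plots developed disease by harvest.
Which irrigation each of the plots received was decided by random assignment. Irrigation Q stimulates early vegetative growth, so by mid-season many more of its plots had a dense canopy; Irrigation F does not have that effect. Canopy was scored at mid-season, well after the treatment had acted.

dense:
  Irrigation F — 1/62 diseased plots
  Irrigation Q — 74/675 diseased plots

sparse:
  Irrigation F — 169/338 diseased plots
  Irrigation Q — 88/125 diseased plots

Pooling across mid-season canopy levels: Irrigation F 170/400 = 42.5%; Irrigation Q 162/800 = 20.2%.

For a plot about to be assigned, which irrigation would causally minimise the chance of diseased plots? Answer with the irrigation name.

Irrigation Q

Mid-season canopy is recorded after the irrigation and is itself shifted by it — it sits on the causal path from irrigation to outcome. Conditioning on a mediator would strip out part of the effect we want; the pooled comparison gives the total causal effect.
Pooled: Irrigation F 42.5% vs Irrigation Q 20.2%; Irrigation Q is lower overall.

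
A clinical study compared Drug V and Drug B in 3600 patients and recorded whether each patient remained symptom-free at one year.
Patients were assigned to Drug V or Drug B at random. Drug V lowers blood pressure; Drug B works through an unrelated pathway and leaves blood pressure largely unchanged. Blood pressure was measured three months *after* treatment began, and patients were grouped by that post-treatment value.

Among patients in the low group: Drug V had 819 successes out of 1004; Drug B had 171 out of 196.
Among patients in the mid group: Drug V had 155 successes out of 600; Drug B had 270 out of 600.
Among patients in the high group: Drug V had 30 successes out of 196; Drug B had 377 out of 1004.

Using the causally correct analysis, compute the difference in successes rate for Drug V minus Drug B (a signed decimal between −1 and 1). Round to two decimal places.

Blood pressure lies on the pathway drug → blood pressure → outcome, so adjusting for it blocks the indirect effect. For the total causal effect of drug, use the unadjusted pooled rates.
The causal difference is the pooled difference: 0.558 − 0.454 = +0.103.

+0.10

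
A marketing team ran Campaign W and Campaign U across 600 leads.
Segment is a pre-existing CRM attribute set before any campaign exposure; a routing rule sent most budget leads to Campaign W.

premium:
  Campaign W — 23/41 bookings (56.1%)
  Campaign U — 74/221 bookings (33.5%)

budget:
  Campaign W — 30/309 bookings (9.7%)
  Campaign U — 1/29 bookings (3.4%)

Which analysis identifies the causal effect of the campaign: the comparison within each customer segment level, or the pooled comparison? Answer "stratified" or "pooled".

stratified

Since customer segment is a pre-existing factor (not a product of the campaign) and it affects the outcome on its own, it is a confounder. The stratified rates, not the pooled rate, identify the causal effect.
Within each level — premium: 56.1% vs 33.5%; budget: 9.7% vs 3.4% — Campaign W is higher every time.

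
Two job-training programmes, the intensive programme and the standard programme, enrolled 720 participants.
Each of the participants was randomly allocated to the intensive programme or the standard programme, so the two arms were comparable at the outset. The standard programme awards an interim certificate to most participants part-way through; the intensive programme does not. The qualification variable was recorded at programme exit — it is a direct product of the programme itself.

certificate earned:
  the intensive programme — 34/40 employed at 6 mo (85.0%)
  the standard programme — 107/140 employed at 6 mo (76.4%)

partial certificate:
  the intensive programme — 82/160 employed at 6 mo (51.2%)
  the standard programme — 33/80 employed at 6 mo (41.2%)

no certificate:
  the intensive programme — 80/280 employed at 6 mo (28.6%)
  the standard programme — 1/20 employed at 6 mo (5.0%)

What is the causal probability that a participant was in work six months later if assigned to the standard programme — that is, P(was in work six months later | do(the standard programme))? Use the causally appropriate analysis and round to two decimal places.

The distribution of qualification attained during the programme is itself part of what the programme does — it is an intermediate outcome. Holding it fixed would remove that part of the effect; the total effect is the pooled difference.
So P(outcome | do(the standard programme)) is just the pooled rate for the standard programme: 141/240 = 0.588.

0.59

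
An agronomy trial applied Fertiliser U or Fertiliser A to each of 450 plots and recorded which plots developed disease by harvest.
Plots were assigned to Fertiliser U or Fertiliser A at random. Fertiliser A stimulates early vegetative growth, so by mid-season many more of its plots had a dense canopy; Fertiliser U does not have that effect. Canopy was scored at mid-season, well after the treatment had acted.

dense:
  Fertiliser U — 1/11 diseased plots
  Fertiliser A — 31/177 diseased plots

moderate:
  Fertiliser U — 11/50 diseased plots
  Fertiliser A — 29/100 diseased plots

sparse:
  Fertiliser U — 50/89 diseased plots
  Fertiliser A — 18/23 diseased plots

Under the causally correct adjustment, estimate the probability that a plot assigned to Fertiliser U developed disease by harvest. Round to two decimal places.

Mid-season canopy here is a post-treatment variable shaped by the fertiliser; conditioning on it would introduce bias rather than remove it. The overall comparison is the causal one.
So P(outcome | do(Fertiliser U)) is just the pooled rate for Fertiliser U: 62/150 = 0.413.

0.41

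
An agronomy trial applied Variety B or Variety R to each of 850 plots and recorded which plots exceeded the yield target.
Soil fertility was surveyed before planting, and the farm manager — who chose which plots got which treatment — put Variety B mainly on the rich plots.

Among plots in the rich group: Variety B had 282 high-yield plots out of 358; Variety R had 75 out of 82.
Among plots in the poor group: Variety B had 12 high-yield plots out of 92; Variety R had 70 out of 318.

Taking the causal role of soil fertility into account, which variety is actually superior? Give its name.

The stratified and pooled comparisons disagree (Variety R wins within each soil fertility; Variety B wins overall), so the answer turns on the causal role of soil fertility.
Here soil fertility is a common cause — it drives both which variety a case falls under and the outcome. The crude comparison mixes populations; the stratum-specific rates are the causally relevant ones.
Within each level — rich: 78.8% vs 91.5%; poor: 13.0% vs 22.0% — Variety R is higher every time.

Variety R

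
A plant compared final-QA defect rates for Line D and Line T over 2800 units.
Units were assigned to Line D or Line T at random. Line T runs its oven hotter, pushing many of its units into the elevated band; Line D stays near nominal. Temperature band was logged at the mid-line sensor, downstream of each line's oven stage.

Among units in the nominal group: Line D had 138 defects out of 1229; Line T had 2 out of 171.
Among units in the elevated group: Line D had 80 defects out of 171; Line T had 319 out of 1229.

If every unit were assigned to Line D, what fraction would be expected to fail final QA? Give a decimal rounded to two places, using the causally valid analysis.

In-process temperature band lies on the pathway line → in-process temperature band → outcome, so adjusting for it blocks the indirect effect. For the total causal effect of line, use the unadjusted pooled rates.
So P(outcome | do(Line D)) is just the pooled rate for Line D: 218/1400 = 0.156.

0.16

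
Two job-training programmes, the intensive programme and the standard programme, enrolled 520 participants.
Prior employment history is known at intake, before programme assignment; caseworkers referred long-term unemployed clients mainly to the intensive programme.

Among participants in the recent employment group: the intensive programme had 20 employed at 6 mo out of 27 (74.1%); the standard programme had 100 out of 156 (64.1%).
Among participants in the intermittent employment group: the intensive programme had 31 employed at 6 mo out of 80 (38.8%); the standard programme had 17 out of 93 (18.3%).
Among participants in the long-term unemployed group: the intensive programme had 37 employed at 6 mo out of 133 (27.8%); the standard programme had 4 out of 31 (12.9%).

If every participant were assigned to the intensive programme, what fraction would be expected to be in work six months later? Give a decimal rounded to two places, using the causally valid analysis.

0.48

The prior employment history-specific comparison favours the intensive programme throughout, but the pooled figures favour the standard programme. The question is whether to condition on prior employment history.
Prior employment history satisfies the back-door criterion: it is not a descendant of the programme, and it blocks the spurious path from programme to outcome. Adjusting for it (i.e., using the within-prior employment history rates) gives the causal effect.
Standardising the intensive programme to the population prior employment history mix: 0.352·20/27 + 0.333·31/80 + 0.315·37/133 = 0.477.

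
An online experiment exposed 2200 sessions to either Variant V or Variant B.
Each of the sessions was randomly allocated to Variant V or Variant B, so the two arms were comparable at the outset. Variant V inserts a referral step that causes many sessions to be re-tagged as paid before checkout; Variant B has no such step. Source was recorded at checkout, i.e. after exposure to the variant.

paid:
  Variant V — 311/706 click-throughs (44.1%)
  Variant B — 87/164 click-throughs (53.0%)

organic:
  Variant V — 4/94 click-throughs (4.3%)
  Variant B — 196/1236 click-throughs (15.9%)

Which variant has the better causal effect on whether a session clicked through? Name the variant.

Traffic source is downstream of the variant. One should not condition on a consequence of treatment, so the overall rates are the right comparison.
Pooled: Variant V 39.4% vs Variant B 20.2%; Variant V is higher overall.

Variant V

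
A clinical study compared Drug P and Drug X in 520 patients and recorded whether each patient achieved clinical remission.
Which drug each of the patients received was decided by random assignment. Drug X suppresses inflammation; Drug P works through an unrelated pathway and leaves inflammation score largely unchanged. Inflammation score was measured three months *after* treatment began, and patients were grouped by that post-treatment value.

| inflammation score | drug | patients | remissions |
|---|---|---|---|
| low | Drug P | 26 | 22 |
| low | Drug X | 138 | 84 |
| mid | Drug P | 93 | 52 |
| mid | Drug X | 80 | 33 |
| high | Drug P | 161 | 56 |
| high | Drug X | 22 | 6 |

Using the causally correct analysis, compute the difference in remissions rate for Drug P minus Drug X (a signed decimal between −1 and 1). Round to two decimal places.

Inflammation score lies on the pathway drug → inflammation score → outcome, so adjusting for it blocks the indirect effect. For the total causal effect of drug, use the unadjusted pooled rates.
The causal difference is the pooled difference: 0.464 − 0.512 = -0.048.

-0.05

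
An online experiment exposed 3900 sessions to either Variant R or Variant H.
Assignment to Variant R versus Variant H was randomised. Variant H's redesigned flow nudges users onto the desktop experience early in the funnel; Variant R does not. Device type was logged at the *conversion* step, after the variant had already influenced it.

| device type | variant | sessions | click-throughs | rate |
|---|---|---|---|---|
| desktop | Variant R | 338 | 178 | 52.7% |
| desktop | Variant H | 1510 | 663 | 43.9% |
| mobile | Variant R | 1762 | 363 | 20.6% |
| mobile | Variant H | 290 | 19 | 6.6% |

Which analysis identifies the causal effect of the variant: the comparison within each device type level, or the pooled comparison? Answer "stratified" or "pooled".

pooled

Within every device type level Variant R has the higher rate, yet pooled Variant H does — Simpson's reversal.
Device type is recorded after the variant and is itself shifted by it — it sits on the causal path from variant to outcome. Conditioning on a mediator would strip out part of the effect we want; the pooled comparison gives the total causal effect.
Pooled: Variant R 25.8% vs Variant H 37.9%; Variant H is higher overall.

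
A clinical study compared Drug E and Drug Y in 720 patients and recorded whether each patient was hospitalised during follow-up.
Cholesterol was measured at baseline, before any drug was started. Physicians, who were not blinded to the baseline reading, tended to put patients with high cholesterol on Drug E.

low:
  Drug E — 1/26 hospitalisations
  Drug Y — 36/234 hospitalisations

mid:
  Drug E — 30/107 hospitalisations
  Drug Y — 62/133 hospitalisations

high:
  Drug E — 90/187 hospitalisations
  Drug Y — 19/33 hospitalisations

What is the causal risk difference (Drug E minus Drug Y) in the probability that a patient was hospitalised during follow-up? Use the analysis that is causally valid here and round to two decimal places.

Within every cholesterol level Drug E has the lower rate, yet pooled Drug Y does — Simpson's reversal.
Cholesterol is set before the drug has any effect — it is not caused by the drug — and it independently drives the outcome. That makes it a confounder, so the causal comparison is within cholesterol levels.
Adjusting over the population distribution of cholesterol: 0.361·(0.038−0.154) + 0.333·(0.280−0.466) + 0.306·(0.481−0.576) = -0.132.

-0.13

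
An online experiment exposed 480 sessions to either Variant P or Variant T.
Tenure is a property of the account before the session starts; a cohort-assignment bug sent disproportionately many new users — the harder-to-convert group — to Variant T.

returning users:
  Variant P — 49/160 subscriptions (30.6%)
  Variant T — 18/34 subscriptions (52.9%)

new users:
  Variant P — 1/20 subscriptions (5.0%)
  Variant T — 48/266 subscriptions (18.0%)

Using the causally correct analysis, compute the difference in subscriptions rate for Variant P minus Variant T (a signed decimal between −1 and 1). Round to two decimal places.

-0.17

The user tenure-specific comparison favours Variant T throughout, but the pooled figures favour Variant P. The question is whether to condition on user tenure.
Here user tenure is a common cause — it drives both which variant a case falls under and the outcome. The crude comparison mixes populations; the stratum-specific rates are the causally relevant ones.
Adjusting over the population distribution of user tenure: 0.404·(0.306−0.529) + 0.596·(0.050−0.180) = -0.168.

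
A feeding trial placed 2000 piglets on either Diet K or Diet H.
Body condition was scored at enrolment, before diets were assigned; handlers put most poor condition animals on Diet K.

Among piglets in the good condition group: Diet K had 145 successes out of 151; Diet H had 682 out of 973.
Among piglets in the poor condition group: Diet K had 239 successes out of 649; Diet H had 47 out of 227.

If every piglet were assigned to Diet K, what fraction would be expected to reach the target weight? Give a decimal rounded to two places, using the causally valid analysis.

0.70

Starting body condition satisfies the back-door criterion: it is not a descendant of the diet, and it blocks the spurious path from diet to outcome. Adjusting for it (i.e., using the within-starting body condition rates) gives the causal effect.
Standardising Diet K to the population starting body condition mix: 0.562·145/151 + 0.438·239/649 = 0.701.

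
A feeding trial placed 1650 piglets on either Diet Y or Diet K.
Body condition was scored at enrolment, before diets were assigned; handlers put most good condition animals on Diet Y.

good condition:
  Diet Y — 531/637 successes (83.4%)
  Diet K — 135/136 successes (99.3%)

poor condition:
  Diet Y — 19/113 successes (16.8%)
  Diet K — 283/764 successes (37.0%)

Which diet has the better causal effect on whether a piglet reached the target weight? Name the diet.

Starting body condition satisfies the back-door criterion: it is not a descendant of the diet, and it blocks the spurious path from diet to outcome. Adjusting for it (i.e., using the within-starting body condition rates) gives the causal effect.
Within each level — good condition: 83.4% vs 99.3%; poor condition: 16.8% vs 37.0% — Diet K is higher every time.

Diet K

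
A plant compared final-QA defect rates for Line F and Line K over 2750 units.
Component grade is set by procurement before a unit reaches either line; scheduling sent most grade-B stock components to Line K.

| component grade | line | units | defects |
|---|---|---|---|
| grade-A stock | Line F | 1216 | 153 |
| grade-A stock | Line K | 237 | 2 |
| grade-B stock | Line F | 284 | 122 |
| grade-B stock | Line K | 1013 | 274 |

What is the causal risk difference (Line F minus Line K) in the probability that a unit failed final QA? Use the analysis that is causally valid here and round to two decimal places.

+0.14

Line K is lower inside every component grade stratum but Line F is lower in aggregate. Whether to stratify depends on how component grade relates to the line.
The imbalance in component grade arose from how units were allocated, not from anything the line did; and component grade independently affects the outcome. The pooled gap is confounded — condition on component grade.
Adjusting over the population distribution of component grade: 0.528·(0.126−0.008) + 0.472·(0.430−0.270) = +0.137.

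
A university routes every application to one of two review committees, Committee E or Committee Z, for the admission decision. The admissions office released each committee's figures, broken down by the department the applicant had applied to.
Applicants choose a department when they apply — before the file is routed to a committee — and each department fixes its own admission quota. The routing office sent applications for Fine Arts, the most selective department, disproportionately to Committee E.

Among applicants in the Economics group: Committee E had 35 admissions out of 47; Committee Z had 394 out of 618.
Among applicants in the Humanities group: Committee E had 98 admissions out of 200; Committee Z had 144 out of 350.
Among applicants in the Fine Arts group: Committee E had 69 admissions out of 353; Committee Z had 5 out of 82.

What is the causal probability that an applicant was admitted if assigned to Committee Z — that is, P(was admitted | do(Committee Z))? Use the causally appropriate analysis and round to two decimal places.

0.41

Committee E is higher inside every department stratum but Committee Z is higher in aggregate. Whether to stratify depends on how department relates to the review committee.
The imbalance in department arose from how applicants were allocated, not from anything the review committee did; and department independently affects the outcome. The pooled gap is confounded — condition on department.
Standardising Committee Z to the population department mix: 0.403·394/618 + 0.333·144/350 + 0.264·5/82 = 0.410.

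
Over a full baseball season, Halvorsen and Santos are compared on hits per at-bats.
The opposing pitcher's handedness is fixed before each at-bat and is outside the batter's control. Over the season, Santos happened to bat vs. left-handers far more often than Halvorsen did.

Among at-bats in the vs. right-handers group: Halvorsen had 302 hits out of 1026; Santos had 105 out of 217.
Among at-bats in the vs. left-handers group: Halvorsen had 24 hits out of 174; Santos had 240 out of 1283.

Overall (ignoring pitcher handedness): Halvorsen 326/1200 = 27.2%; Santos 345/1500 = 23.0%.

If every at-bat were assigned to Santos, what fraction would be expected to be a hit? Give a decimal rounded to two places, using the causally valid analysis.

0.32

Santos is higher inside every pitcher handedness stratum but Halvorsen is higher in aggregate. Whether to stratify depends on how pitcher handedness relates to the player.
Here pitcher handedness is a common cause — it drives both which player a case falls under and the outcome. The crude comparison mixes populations; the stratum-specific rates are the causally relevant ones.
Standardising Santos to the population pitcher handedness mix: 0.460·105/217 + 0.540·240/1283 = 0.324.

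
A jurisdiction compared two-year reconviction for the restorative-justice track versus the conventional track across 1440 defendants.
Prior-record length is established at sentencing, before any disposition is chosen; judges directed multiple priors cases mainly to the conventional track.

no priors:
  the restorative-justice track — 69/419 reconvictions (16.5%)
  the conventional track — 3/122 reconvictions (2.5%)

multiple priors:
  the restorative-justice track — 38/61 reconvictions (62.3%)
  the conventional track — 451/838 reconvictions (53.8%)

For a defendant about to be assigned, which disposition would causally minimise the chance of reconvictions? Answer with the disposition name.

the conventional track is lower inside every prior-record length stratum but the restorative-justice track is lower in aggregate. Whether to stratify depends on how prior-record length relates to the disposition.
The imbalance in prior-record length arose from how defendants were allocated, not from anything the disposition did; and prior-record length independently affects the outcome. The pooled gap is confounded — condition on prior-record length.
Within each level — no priors: 16.5% vs 2.5%; multiple priors: 62.3% vs 53.8% — the conventional track is lower every time.

the conventional track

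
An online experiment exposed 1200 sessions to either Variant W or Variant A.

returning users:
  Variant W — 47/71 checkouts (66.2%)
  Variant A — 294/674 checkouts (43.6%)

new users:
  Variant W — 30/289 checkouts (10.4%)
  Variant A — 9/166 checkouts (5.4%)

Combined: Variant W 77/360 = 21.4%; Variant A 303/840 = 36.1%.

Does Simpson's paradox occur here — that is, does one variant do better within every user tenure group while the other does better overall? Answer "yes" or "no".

Within each user tenure level (returning users 66.2% vs 43.6%; new users 10.4% vs 5.4%), Variant W has the higher rate every time. Pooled: 21.4% vs 36.1% — Variant A has the higher rate overall. The two comparisons disagree.

yes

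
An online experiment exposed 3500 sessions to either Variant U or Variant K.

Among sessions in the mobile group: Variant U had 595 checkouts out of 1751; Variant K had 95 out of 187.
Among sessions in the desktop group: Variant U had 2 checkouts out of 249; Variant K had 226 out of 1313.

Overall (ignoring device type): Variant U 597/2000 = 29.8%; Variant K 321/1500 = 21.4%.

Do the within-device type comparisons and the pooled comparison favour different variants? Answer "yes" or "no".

Within each device type level (mobile 34.0% vs 50.8%; desktop 0.8% vs 17.2%), Variant K has the higher rate every time. Pooled: 29.8% vs 21.4% — Variant U has the higher rate overall. The two comparisons disagree.

yes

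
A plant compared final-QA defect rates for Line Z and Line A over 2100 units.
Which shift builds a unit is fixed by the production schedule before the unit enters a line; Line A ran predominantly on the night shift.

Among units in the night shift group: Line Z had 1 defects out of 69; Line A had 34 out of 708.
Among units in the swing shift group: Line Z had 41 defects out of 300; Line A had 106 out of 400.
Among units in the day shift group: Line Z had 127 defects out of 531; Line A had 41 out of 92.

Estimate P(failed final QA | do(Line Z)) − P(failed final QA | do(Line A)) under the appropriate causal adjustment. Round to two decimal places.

Line Z is lower inside every shift stratum but Line A is lower in aggregate. Whether to stratify depends on how shift relates to the line.
Since shift is a pre-existing factor (not a product of the line) and it affects the outcome on its own, it is a confounder. The stratified rates, not the pooled rate, identify the causal effect.
Adjusting over the population distribution of shift: 0.370·(0.014−0.048) + 0.333·(0.137−0.265) + 0.297·(0.239−0.446) = -0.116.

-0.12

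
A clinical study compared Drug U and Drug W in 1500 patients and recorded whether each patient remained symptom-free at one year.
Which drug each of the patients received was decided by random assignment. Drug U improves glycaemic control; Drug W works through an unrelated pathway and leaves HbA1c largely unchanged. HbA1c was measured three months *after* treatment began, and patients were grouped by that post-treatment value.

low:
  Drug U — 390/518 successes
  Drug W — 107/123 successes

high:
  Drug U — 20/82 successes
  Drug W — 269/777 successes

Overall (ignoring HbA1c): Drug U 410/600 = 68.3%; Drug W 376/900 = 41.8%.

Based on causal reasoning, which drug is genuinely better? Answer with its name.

The stratified and pooled comparisons disagree (Drug W wins within each HbA1c; Drug U wins overall), so the answer turns on the causal role of HbA1c.
HbA1c is recorded after the drug and is itself shifted by it — it sits on the causal path from drug to outcome. Conditioning on a mediator would strip out part of the effect we want; the pooled comparison gives the total causal effect.
Pooled: Drug U 68.3% vs Drug W 41.8%; Drug U is higher overall.

Drug U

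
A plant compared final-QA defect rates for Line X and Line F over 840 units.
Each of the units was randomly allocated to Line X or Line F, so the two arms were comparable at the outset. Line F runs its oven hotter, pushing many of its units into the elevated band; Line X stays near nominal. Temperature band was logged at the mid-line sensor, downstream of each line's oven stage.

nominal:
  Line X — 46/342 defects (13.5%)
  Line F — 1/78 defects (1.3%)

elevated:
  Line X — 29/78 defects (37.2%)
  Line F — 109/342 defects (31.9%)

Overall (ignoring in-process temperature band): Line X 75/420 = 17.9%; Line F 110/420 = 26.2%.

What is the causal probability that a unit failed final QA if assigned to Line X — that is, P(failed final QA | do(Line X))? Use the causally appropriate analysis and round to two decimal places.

0.18

In-process temperature band lies on the pathway line → in-process temperature band → outcome, so adjusting for it blocks the indirect effect. For the total causal effect of line, use the unadjusted pooled rates.
So P(outcome | do(Line X)) is just the pooled rate for Line X: 75/420 = 0.179.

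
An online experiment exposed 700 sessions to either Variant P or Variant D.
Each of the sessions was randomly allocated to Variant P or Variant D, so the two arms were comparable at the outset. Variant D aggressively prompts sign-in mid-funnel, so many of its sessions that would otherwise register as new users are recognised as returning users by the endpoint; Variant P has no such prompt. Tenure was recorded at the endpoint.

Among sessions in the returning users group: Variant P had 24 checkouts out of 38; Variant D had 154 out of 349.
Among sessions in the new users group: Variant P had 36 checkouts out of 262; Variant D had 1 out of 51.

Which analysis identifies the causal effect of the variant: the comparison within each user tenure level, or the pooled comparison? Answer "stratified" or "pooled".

pooled

User tenure is recorded after the variant and is itself shifted by it — it sits on the causal path from variant to outcome. Conditioning on a mediator would strip out part of the effect we want; the pooled comparison gives the total causal effect.
Pooled: Variant P 20.0% vs Variant D 38.8%; Variant D is higher overall.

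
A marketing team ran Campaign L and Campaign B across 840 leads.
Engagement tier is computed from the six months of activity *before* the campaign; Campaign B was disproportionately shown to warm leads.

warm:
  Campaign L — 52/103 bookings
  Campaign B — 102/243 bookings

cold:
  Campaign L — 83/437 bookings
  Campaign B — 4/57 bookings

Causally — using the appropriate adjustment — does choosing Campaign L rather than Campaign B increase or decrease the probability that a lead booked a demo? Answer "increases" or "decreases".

increases

Engagement tier satisfies the back-door criterion: it is not a descendant of the campaign, and it blocks the spurious path from campaign to outcome. Adjusting for it (i.e., using the within-engagement tier rates) gives the causal effect.
Within each level — warm: 50.5% vs 42.0%; cold: 19.0% vs 7.0% — Campaign L is higher every time.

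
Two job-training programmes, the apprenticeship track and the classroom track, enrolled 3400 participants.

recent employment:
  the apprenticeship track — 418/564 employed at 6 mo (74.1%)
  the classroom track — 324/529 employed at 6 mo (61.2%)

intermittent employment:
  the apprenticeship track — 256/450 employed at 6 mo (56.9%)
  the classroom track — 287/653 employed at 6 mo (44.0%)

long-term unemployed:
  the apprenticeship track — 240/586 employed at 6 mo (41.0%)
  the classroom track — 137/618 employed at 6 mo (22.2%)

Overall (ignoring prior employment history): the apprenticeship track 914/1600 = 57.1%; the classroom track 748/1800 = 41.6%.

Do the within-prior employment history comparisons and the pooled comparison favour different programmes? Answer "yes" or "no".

Within each prior employment history level (recent employment 74.1% vs 61.2%; intermittent employment 56.9% vs 44.0%; long-term unemployed 41.0% vs 22.2%), the apprenticeship track has the higher rate every time. Pooled: 57.1% vs 41.6% — the apprenticeship track has the higher rate overall. They agree.

no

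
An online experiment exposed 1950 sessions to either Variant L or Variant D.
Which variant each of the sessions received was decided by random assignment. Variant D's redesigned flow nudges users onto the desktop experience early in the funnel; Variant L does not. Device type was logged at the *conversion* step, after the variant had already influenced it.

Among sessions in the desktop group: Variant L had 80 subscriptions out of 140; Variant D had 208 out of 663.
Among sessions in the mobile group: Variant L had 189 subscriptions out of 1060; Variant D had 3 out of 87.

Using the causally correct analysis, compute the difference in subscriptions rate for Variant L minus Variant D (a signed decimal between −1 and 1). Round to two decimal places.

The device type-specific comparison favours Variant L throughout, but the pooled figures favour Variant D. The question is whether to condition on device type.
The distribution of device type is itself part of what the variant does — it is an intermediate outcome. Holding it fixed would remove that part of the effect; the total effect is the pooled difference.
The causal difference is the pooled difference: 0.224 − 0.281 = -0.057.

-0.06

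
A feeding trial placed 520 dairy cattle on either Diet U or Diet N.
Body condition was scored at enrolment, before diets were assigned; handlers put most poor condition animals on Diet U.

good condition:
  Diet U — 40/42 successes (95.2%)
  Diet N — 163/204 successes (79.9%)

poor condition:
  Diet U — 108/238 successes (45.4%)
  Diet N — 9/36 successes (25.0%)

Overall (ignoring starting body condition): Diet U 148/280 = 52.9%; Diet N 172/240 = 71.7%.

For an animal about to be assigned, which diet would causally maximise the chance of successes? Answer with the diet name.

The stratified and pooled comparisons disagree (Diet U wins within each starting body condition; Diet N wins overall), so the answer turns on the causal role of starting body condition.
The imbalance in starting body condition arose from how dairy cattle were allocated, not from anything the diet did; and starting body condition independently affects the outcome. The pooled gap is confounded — condition on starting body condition.
Within each level — good condition: 95.2% vs 79.9%; poor condition: 45.4% vs 25.0% — Diet U is higher every time.

Diet U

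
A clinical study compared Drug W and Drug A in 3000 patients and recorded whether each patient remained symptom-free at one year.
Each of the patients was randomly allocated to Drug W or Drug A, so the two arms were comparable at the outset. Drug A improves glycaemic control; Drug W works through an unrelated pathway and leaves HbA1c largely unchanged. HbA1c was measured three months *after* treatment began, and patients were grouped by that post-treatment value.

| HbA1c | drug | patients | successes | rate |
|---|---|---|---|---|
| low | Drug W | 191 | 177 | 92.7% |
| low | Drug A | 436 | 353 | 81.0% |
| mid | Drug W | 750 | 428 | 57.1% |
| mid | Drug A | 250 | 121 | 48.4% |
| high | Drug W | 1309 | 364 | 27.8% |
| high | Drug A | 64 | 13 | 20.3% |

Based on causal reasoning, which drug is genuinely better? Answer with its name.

HbA1c lies on the pathway drug → HbA1c → outcome, so adjusting for it blocks the indirect effect. For the total causal effect of drug, use the unadjusted pooled rates.
Pooled: Drug W 43.1% vs Drug A 64.9%; Drug A is higher overall.

Drug A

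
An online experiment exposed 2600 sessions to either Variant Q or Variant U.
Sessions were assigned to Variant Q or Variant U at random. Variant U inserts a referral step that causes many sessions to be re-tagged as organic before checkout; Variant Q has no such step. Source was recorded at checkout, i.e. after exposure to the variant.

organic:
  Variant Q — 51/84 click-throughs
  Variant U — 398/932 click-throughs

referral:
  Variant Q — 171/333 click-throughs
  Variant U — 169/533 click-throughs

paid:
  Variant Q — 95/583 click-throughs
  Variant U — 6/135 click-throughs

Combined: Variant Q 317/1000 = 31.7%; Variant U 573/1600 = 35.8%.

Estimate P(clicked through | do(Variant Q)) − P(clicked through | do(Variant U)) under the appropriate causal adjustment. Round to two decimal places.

The stratified and pooled comparisons disagree (Variant Q wins within each traffic source; Variant U wins overall), so the answer turns on the causal role of traffic source.
Traffic source lies on the pathway variant → traffic source → outcome, so adjusting for it blocks the indirect effect. For the total causal effect of variant, use the unadjusted pooled rates.
The causal difference is the pooled difference: 0.317 − 0.358 = -0.041.

-0.04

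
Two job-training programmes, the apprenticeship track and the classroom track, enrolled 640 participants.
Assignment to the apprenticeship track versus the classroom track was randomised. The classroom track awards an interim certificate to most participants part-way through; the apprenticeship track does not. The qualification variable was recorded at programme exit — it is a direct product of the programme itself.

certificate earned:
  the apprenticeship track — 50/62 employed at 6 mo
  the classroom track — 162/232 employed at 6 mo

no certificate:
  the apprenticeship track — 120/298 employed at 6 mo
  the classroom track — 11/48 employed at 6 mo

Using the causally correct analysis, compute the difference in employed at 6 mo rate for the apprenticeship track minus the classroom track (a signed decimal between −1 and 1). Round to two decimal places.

the apprenticeship track is higher inside every qualification attained during the programme stratum but the classroom track is higher in aggregate. Whether to stratify depends on how qualification attained during the programme relates to the programme.
The distribution of qualification attained during the programme is itself part of what the programme does — it is an intermediate outcome. Holding it fixed would remove that part of the effect; the total effect is the pooled difference.
The causal difference is the pooled difference: 0.472 − 0.618 = -0.146.

-0.15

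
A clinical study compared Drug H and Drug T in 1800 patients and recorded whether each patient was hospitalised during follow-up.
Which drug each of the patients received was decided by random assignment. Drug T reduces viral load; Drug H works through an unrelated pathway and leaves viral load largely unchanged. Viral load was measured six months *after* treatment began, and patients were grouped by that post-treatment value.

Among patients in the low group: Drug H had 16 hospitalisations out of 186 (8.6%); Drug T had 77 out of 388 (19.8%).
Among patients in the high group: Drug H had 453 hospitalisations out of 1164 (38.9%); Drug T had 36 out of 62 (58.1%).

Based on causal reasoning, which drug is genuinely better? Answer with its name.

The stratified and pooled comparisons disagree (Drug H wins within each viral load; Drug T wins overall), so the answer turns on the causal role of viral load.
The distribution of viral load is itself part of what the drug does — it is an intermediate outcome. Holding it fixed would remove that part of the effect; the total effect is the pooled difference.
Pooled: Drug H 34.7% vs Drug T 25.1%; Drug T is lower overall.

Drug T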